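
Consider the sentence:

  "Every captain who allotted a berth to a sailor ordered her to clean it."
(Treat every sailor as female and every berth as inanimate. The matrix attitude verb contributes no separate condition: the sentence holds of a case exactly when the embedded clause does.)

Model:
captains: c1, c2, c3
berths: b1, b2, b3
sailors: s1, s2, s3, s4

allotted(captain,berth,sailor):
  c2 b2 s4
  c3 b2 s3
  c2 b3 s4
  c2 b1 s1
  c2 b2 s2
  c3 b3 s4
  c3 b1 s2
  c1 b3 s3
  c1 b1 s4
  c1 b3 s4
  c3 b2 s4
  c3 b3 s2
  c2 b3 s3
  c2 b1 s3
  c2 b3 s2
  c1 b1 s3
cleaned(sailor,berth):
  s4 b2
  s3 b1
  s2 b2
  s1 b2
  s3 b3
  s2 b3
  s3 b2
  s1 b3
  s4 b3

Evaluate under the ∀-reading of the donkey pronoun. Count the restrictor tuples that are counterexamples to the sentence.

"her" takes "a sailor" as antecedent and "it" takes "a berth"; both are donkey pronouns co-varying with the restrictor.
Strong reading: for every (c,b,s) with allotted(c,b,s), cleaned(s,b).
Restrictor triples: (c1,b1,s3)→cleaned(s3,b1) ✓  (c1,b1,s4)→cleaned(s4,b1) ✗  (c1,b3,s3)→cleaned(s3,b3) ✓  (c1,b3,s4)→cleaned(s4,b3) ✓  (c2,b1,s1)→cleaned(s1,b1) ✗  (c2,b1,s3)→cleaned(s3,b1) ✓  (c2,b2,s2)→cleaned(s2,b2) ✓  (c2,b2,s4)→cleaned(s4,b2) ✓  (c2,b3,s2)→cleaned(s2,b3) ✓  (c2,b3,s3)→cleaned(s3,b3) ✓  (c2,b3,s4)→cleaned(s4,b3) ✓  (c3,b1,s2)→cleaned(s2,b1) ✗  (c3,b2,s3)→cleaned(s3,b2) ✓  (c3,b2,s4)→cleaned(s4,b2) ✓  (c3,b3,s2)→cleaned(s2,b3) ✓  (c3,b3,s4)→cleaned(s4,b3) ✓
Counterexamples (restrictor triples failing the scope): 3.

3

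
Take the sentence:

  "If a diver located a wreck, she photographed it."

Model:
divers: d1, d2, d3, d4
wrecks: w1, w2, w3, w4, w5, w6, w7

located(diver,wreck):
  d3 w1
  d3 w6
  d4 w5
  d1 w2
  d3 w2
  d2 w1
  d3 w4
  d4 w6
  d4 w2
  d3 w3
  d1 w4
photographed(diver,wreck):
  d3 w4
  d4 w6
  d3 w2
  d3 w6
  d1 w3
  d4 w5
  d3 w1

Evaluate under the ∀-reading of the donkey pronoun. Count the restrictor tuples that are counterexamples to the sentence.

"it" takes "a wreck" as antecedent — a donkey pronoun bound across the clause boundary.
Strong reading: for every (d,w) with located(d,w), photographed(d,w).
Restrictor pairs: (d1,w2) ✗  (d1,w4) ✗  (d2,w1) ✗  (d3,w1) ✓  (d3,w2) ✓  (d3,w3) ✗  (d3,w4) ✓  (d3,w6) ✓  (d4,w2) ✗  (d4,w5) ✓  (d4,w6) ✓
Counterexamples (restrictor pairs failing the scope): 5.

5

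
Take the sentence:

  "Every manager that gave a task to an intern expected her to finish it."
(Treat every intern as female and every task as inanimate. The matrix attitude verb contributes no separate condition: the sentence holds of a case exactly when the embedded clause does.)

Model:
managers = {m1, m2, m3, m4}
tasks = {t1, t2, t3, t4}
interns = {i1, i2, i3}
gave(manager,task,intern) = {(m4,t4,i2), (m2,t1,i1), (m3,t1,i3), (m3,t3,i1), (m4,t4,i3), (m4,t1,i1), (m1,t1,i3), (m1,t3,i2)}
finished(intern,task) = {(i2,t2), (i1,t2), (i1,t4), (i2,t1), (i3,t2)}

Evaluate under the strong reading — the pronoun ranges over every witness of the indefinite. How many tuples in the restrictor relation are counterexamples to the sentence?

8

"her" takes "an intern" as antecedent and "it" takes "a task"; both are donkey pronouns co-varying with the restrictor.
Strong reading: for every (m,t,i) with gave(m,t,i), finished(i,t).
Restrictor triples: (m1,t1,i3)→finished(i3,t1) ✗  (m1,t3,i2)→finished(i2,t3) ✗  (m2,t1,i1)→finished(i1,t1) ✗  (m3,t1,i3)→finished(i3,t1) ✗  (m3,t3,i1)→finished(i1,t3) ✗  (m4,t1,i1)→finished(i1,t1) ✗  (m4,t4,i2)→finished(i2,t4) ✗  (m4,t4,i3)→finished(i3,t4) ✗
Counterexamples (restrictor triples failing the scope): 8.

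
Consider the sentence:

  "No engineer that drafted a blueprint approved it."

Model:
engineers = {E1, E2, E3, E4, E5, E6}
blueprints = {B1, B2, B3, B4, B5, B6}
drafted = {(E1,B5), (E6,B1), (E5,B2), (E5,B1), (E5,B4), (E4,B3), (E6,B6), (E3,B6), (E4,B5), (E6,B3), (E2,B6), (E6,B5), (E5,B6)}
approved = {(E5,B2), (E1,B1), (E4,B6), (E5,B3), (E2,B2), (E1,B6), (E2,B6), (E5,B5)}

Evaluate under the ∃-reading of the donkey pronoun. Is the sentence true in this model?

"it" takes "a blueprint" as antecedent — a donkey pronoun bound across the clause boundary.
Truth condition: for no (e,b) with drafted(e,b) does approved(e,b) hold.
Restrictor pairs — does the scope hold? (E1,B5):fails  (E2,B6):holds  (E3,B6):fails  (E4,B3):fails  (E4,B5):fails  (E5,B1):fails  (E5,B2):holds  (E5,B4):fails  (E5,B6):fails  (E6,B1):fails  (E6,B3):fails  (E6,B5):fails  (E6,B6):fails
Scope holds for 2 pair(s), so the sentence is false.

False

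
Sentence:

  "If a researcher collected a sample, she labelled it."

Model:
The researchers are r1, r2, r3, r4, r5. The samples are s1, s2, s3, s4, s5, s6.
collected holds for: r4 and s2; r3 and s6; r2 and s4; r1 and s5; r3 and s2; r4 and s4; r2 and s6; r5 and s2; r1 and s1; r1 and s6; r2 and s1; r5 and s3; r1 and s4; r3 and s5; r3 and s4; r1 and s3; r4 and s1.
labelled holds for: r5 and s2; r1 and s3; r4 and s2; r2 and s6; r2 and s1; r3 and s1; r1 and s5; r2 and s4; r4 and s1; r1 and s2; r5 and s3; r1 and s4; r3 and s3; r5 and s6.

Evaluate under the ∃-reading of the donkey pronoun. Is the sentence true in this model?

"it" takes "a sample" as antecedent — a donkey pronoun bound across the clause boundary.
Weak reading: every researcher r with some collected-sample has at least one collected-sample s such that labelled(r,s).
Per researcher: r1:✓  r2:✓  r3:✗  r4:✓  r5:✓
r3 has no witness among its collected-samples.

False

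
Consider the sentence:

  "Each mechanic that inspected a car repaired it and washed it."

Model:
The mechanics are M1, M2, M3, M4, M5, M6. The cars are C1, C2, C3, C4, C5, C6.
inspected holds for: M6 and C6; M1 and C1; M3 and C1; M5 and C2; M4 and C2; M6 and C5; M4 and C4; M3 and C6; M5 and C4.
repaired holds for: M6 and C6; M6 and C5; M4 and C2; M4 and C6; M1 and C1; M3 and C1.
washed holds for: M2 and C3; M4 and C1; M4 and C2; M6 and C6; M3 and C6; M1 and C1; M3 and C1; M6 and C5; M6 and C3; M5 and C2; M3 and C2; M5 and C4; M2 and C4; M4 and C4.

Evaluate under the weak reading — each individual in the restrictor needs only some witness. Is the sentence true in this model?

"it" takes "a car" as antecedent — a donkey pronoun bound across the clause boundary.
Weak reading: every mechanic m with some inspected-car has at least one inspected-car c such that repaired(m,c) ∧ washed(m,c).
Per mechanic: M1:✓  M3:✓  M4:✓  M5:✗  M6:✓
M5 has no witness among its inspected-cars.

False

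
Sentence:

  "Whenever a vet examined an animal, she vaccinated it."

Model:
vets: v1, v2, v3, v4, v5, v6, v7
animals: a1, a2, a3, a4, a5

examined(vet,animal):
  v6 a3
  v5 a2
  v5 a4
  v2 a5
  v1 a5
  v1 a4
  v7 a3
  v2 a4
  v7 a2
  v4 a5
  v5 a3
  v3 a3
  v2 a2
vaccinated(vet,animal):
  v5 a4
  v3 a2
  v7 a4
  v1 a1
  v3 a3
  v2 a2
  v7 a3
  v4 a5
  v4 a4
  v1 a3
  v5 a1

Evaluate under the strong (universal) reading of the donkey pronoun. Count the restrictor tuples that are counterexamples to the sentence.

"it" takes "an animal" as antecedent — a donkey pronoun bound across the clause boundary.
Strong reading: for every (v,a) with examined(v,a), vaccinated(v,a).
Restrictor pairs: (v1,a4) ✗  (v1,a5) ✗  (v2,a2) ✓  (v2,a4) ✗  (v2,a5) ✗  (v3,a3) ✓  (v4,a5) ✓  (v5,a2) ✗  (v5,a3) ✗  (v5,a4) ✓  (v6,a3) ✗  (v7,a2) ✗  (v7,a3) ✓
Counterexamples (restrictor pairs failing the scope): 8.

8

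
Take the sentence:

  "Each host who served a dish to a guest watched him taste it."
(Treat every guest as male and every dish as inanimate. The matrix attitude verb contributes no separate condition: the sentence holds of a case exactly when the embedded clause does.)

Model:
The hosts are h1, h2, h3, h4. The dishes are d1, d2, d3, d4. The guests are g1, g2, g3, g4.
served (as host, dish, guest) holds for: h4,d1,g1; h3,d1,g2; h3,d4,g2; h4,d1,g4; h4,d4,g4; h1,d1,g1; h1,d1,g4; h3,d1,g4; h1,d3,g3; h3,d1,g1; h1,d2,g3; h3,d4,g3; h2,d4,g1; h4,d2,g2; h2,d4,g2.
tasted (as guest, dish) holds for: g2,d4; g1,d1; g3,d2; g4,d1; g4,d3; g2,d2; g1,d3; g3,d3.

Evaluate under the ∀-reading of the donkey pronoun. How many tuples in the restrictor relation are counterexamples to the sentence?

"him" takes "a guest" as antecedent and "it" takes "a dish"; both are donkey pronouns co-varying with the restrictor.
Strong reading: for every (h,d,g) with served(h,d,g), tasted(g,d).
Restrictor triples: (h1,d1,g1)→tasted(g1,d1) ✓  (h1,d1,g4)→tasted(g4,d1) ✓  (h1,d2,g3)→tasted(g3,d2) ✓  (h1,d3,g3)→tasted(g3,d3) ✓  (h2,d4,g1)→tasted(g1,d4) ✗  (h2,d4,g2)→tasted(g2,d4) ✓  (h3,d1,g1)→tasted(g1,d1) ✓  (h3,d1,g2)→tasted(g2,d1) ✗  (h3,d1,g4)→tasted(g4,d1) ✓  (h3,d4,g2)→tasted(g2,d4) ✓  (h3,d4,g3)→tasted(g3,d4) ✗  (h4,d1,g1)→tasted(g1,d1) ✓  (h4,d1,g4)→tasted(g4,d1) ✓  (h4,d2,g2)→tasted(g2,d2) ✓  (h4,d4,g4)→tasted(g4,d4) ✗
Counterexamples (restrictor triples failing the scope): 4.

4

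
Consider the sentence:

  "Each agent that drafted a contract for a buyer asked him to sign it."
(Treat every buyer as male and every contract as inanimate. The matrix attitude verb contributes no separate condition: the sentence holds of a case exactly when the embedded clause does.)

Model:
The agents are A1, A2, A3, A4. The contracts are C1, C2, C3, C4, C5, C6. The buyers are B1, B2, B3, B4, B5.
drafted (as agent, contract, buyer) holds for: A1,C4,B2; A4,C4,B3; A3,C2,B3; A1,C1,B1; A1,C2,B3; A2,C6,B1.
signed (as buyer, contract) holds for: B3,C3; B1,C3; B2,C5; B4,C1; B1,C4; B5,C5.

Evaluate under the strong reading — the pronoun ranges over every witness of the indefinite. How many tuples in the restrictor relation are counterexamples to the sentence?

6

"him" takes "a buyer" as antecedent and "it" takes "a contract"; both are donkey pronouns co-varying with the restrictor.
Strong reading: for every (a,c,b) with drafted(a,c,b), signed(b,c).
Restrictor triples: (A1,C1,B1)→signed(B1,C1) ✗  (A1,C2,B3)→signed(B3,C2) ✗  (A1,C4,B2)→signed(B2,C4) ✗  (A2,C6,B1)→signed(B1,C6) ✗  (A3,C2,B3)→signed(B3,C2) ✗  (A4,C4,B3)→signed(B3,C4) ✗
Counterexamples (restrictor triples failing the scope): 6.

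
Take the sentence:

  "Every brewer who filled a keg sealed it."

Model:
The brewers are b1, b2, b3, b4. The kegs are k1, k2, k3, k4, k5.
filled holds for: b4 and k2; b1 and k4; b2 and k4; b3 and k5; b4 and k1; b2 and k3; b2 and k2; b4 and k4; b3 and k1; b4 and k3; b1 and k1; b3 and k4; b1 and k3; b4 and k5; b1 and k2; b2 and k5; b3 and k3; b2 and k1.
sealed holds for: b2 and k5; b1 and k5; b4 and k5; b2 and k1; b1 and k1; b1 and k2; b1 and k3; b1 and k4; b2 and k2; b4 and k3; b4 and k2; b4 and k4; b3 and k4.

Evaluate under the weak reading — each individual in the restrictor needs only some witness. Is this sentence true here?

"it" takes "a keg" as antecedent — a donkey pronoun bound across the clause boundary.
Weak reading: every brewer b with some filled-keg has at least one filled-keg k such that sealed(b,k).
Per brewer: b1:✓  b2:✓  b3:✓  b4:✓
Every brewer in the restrictor has a witness.

True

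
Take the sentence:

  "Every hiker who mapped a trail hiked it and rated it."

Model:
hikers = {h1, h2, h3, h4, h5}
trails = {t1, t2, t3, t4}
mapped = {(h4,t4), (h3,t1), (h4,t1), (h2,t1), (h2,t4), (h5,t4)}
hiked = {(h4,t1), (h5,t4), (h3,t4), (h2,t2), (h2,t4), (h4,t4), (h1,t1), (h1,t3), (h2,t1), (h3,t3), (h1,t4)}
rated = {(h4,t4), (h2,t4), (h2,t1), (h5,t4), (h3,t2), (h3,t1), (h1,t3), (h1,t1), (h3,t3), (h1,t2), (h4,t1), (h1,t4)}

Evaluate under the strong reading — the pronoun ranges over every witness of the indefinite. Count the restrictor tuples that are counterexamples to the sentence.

"it" takes "a trail" as antecedent — a donkey pronoun bound across the clause boundary.
Strong reading: for every (h,t) with mapped(h,t), hiked(h,t) ∧ rated(h,t).
Restrictor pairs: (h2,t1) ✓  (h2,t4) ✓  (h3,t1) ✗  (h4,t1) ✓  (h4,t4) ✓  (h5,t4) ✓
Counterexamples (restrictor pairs failing the scope): 1.

1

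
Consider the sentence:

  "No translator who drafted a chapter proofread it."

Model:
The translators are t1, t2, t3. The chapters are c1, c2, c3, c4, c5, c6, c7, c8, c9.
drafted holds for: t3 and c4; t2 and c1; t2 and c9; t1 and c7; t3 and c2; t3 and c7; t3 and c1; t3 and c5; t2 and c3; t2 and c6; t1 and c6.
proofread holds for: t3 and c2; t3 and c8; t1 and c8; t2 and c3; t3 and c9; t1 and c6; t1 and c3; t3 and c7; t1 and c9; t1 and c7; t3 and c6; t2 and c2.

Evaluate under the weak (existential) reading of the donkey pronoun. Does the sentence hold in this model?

"it" takes "a chapter" as antecedent — a donkey pronoun bound across the clause boundary.
Truth condition: for no (t,c) with drafted(t,c) does proofread(t,c) hold.
Restrictor pairs — does the scope hold? (t1,c6):holds  (t1,c7):holds  (t2,c1):fails  (t2,c3):holds  (t2,c6):fails  (t2,c9):fails  (t3,c1):fails  (t3,c2):holds  (t3,c4):fails  (t3,c5):fails  (t3,c7):holds
Scope holds for 5 pair(s), so the sentence is false.

False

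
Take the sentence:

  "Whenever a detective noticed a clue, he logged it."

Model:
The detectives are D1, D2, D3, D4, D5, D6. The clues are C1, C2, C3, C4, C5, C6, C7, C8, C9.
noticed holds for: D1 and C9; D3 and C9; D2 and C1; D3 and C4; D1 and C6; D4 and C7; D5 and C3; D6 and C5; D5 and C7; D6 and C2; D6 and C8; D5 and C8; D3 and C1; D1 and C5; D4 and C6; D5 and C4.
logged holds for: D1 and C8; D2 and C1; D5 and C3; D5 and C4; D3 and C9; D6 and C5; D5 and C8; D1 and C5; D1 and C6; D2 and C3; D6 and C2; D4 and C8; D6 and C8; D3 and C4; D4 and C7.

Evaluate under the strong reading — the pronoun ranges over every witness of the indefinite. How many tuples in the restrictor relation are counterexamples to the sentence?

"it" takes "a clue" as antecedent — a donkey pronoun bound across the clause boundary.
Strong reading: for every (d,c) with noticed(d,c), logged(d,c).
Restrictor pairs: (D1,C5) ✓  (D1,C6) ✓  (D1,C9) ✗  (D2,C1) ✓  (D3,C1) ✗  (D3,C4) ✓  (D3,C9) ✓  (D4,C6) ✗  (D4,C7) ✓  (D5,C3) ✓  (D5,C4) ✓  (D5,C7) ✗  (D5,C8) ✓  (D6,C2) ✓  (D6,C5) ✓  (D6,C8) ✓
Counterexamples (restrictor pairs failing the scope): 4.

4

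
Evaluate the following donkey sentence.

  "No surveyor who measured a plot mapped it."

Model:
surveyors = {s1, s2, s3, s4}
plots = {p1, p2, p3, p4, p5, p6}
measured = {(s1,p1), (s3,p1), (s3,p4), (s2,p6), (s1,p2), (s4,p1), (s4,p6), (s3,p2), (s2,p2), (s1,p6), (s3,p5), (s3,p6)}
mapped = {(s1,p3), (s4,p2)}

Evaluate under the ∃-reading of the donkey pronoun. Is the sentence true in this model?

"it" takes "a plot" as antecedent — a donkey pronoun bound across the clause boundary.
Truth condition: for no (s,p) with measured(s,p) does mapped(s,p) hold.
Restrictor pairs — does the scope hold? (s1,p1):fails  (s1,p2):fails  (s1,p6):fails  (s2,p2):fails  (s2,p6):fails  (s3,p1):fails  (s3,p2):fails  (s3,p4):fails  (s3,p5):fails  (s3,p6):fails  (s4,p1):fails  (s4,p6):fails
Scope holds for no restrictor pair, so the sentence is true.

True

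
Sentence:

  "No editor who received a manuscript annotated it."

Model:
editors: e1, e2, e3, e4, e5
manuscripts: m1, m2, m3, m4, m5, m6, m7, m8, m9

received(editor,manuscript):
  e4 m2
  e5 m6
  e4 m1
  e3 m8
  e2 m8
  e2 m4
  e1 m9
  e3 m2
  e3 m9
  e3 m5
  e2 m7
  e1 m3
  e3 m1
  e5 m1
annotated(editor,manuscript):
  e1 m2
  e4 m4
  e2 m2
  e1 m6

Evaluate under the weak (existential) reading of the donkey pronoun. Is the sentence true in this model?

True

"it" takes "a manuscript" as antecedent — a donkey pronoun bound across the clause boundary.
Truth condition: for no (e,m) with received(e,m) does annotated(e,m) hold.
Restrictor pairs — does the scope hold? (e1,m3):fails  (e1,m9):fails  (e2,m4):fails  (e2,m7):fails  (e2,m8):fails  (e3,m1):fails  (e3,m2):fails  (e3,m5):fails  (e3,m8):fails  (e3,m9):fails  (e4,m1):fails  (e4,m2):fails  (e5,m1):fails  (e5,m6):fails
Scope holds for no restrictor pair, so the sentence is true.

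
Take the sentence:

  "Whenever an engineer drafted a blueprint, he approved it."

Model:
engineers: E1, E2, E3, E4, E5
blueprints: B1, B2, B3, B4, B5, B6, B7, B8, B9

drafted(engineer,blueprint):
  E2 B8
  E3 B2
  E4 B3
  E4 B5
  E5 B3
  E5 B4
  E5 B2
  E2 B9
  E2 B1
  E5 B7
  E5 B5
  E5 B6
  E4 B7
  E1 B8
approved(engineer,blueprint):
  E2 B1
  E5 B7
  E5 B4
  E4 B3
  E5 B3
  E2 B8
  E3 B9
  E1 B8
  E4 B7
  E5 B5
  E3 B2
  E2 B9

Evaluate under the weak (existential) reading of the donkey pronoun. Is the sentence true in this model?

"it" takes "a blueprint" as antecedent — a donkey pronoun bound across the clause boundary.
Weak reading: every engineer e with some drafted-blueprint has at least one drafted-blueprint b such that approved(e,b).
Per engineer: E1:✓  E2:✓  E3:✓  E4:✓  E5:✓
Every engineer in the restrictor has a witness.

True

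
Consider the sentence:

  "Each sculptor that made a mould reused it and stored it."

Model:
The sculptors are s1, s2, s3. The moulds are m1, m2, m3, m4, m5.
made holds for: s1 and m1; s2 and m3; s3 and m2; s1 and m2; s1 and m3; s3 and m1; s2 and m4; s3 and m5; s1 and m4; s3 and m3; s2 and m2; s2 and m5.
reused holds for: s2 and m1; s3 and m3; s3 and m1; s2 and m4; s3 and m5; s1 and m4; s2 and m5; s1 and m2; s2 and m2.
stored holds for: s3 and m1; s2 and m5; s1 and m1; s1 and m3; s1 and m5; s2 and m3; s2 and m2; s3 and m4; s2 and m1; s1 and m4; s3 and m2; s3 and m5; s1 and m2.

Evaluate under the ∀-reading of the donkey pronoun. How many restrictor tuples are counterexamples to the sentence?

"it" takes "a mould" as antecedent — a donkey pronoun bound across the clause boundary.
Strong reading: for every (s,m) with made(s,m), reused(s,m) ∧ stored(s,m).
Restrictor pairs: (s1,m1) ✗  (s1,m2) ✓  (s1,m3) ✗  (s1,m4) ✓  (s2,m2) ✓  (s2,m3) ✗  (s2,m4) ✗  (s2,m5) ✓  (s3,m1) ✓  (s3,m2) ✗  (s3,m3) ✗  (s3,m5) ✓
Counterexamples (restrictor pairs failing the scope): 6.

6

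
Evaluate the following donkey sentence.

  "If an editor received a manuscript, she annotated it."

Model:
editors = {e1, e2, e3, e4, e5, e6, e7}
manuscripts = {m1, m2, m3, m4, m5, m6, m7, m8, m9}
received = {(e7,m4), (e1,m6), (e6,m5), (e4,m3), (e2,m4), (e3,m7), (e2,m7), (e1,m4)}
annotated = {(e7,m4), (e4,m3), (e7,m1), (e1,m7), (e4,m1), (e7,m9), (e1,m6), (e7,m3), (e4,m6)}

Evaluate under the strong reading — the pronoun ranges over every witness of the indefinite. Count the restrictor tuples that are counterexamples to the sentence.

"it" takes "a manuscript" as antecedent — a donkey pronoun bound across the clause boundary.
Strong reading: for every (e,m) with received(e,m), annotated(e,m).
Restrictor pairs: (e1,m4) ✗  (e1,m6) ✓  (e2,m4) ✗  (e2,m7) ✗  (e3,m7) ✗  (e4,m3) ✓  (e6,m5) ✗  (e7,m4) ✓
Counterexamples (restrictor pairs failing the scope): 5.

5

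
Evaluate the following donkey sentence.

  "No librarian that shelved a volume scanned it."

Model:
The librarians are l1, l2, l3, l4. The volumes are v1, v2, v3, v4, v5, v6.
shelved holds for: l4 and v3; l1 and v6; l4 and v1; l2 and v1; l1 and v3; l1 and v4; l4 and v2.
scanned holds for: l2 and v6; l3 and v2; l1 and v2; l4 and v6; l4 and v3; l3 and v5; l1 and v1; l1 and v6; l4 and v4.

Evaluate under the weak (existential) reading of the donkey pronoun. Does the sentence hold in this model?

"it" takes "a volume" as antecedent — a donkey pronoun bound across the clause boundary.
Truth condition: for no (l,v) with shelved(l,v) does scanned(l,v) hold.
Restrictor pairs — does the scope hold? (l1,v3):fails  (l1,v4):fails  (l1,v6):holds  (l2,v1):fails  (l4,v1):fails  (l4,v2):fails  (l4,v3):holds
Scope holds for 2 pair(s), so the sentence is false.

False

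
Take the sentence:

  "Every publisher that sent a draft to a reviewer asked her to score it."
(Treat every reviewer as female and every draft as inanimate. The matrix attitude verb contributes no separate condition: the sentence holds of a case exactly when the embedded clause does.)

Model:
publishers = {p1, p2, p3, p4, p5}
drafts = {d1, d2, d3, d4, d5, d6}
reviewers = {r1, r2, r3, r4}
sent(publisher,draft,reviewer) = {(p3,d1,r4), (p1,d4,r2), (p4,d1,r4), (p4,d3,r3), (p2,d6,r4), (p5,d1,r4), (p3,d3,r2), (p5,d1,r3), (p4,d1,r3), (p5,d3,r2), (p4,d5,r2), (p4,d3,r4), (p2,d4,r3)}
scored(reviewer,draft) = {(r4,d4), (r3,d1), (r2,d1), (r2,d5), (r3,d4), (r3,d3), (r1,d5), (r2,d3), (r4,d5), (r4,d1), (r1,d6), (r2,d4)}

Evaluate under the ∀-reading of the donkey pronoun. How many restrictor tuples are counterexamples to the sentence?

"her" takes "a reviewer" as antecedent and "it" takes "a draft"; both are donkey pronouns co-varying with the restrictor.
Strong reading: for every (p,d,r) with sent(p,d,r), scored(r,d).
Restrictor triples: (p1,d4,r2)→scored(r2,d4) ✓  (p2,d4,r3)→scored(r3,d4) ✓  (p2,d6,r4)→scored(r4,d6) ✗  (p3,d1,r4)→scored(r4,d1) ✓  (p3,d3,r2)→scored(r2,d3) ✓  (p4,d1,r3)→scored(r3,d1) ✓  (p4,d1,r4)→scored(r4,d1) ✓  (p4,d3,r3)→scored(r3,d3) ✓  (p4,d3,r4)→scored(r4,d3) ✗  (p4,d5,r2)→scored(r2,d5) ✓  (p5,d1,r3)→scored(r3,d1) ✓  (p5,d1,r4)→scored(r4,d1) ✓  (p5,d3,r2)→scored(r2,d3) ✓
Counterexamples (restrictor triples failing the scope): 2.

2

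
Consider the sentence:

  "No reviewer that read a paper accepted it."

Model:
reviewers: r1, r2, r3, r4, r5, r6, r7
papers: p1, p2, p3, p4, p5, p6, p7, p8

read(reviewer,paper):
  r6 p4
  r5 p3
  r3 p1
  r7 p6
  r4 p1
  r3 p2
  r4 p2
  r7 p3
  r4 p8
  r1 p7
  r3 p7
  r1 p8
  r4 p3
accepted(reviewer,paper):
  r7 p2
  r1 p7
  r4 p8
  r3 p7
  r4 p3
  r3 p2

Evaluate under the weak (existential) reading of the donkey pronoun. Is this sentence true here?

"it" takes "a paper" as antecedent — a donkey pronoun bound across the clause boundary.
Truth condition: for no (r,p) with read(r,p) does accepted(r,p) hold.
Restrictor pairs — does the scope hold? (r1,p7):holds  (r1,p8):fails  (r3,p1):fails  (r3,p2):holds  (r3,p7):holds  (r4,p1):fails  (r4,p2):fails  (r4,p3):holds  (r4,p8):holds  (r5,p3):fails  (r6,p4):fails  (r7,p3):fails  (r7,p6):fails
Scope holds for 5 pair(s), so the sentence is false.

False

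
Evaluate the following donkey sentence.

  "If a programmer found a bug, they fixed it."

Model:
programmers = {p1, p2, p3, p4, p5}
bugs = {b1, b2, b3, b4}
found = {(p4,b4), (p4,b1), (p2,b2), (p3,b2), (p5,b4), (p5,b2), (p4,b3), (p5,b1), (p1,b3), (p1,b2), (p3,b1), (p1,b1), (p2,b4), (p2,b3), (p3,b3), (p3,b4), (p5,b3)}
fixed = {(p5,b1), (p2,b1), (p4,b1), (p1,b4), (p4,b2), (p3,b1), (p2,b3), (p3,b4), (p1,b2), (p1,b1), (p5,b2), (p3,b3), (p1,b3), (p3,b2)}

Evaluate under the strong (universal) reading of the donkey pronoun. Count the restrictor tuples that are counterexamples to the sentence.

"it" takes "a bug" as antecedent — a donkey pronoun bound across the clause boundary.
Strong reading: for every (p,b) with found(p,b), fixed(p,b).
Restrictor pairs: (p1,b1) ✓  (p1,b2) ✓  (p1,b3) ✓  (p2,b2) ✗  (p2,b3) ✓  (p2,b4) ✗  (p3,b1) ✓  (p3,b2) ✓  (p3,b3) ✓  (p3,b4) ✓  (p4,b1) ✓  (p4,b3) ✗  (p4,b4) ✗  (p5,b1) ✓  (p5,b2) ✓  (p5,b3) ✗  (p5,b4) ✗
Counterexamples (restrictor pairs failing the scope): 6.

6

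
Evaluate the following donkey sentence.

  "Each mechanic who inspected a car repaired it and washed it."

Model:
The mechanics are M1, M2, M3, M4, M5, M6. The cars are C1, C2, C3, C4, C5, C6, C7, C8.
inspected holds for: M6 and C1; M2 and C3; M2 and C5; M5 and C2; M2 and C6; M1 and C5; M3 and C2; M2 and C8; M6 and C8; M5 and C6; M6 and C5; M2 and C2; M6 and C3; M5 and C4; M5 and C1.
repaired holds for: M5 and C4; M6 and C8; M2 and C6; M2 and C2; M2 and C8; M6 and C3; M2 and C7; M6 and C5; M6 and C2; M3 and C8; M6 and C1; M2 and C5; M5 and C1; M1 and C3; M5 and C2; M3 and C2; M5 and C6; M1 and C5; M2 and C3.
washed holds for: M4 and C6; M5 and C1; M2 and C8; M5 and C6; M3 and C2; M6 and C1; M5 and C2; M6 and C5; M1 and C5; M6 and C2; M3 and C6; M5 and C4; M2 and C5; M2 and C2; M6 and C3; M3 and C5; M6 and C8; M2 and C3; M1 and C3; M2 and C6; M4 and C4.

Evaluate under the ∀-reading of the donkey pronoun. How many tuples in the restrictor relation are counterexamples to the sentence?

"it" takes "a car" as antecedent — a donkey pronoun bound across the clause boundary.
Strong reading: for every (m,c) with inspected(m,c), repaired(m,c) ∧ washed(m,c).
Restrictor pairs: (M1,C5) ✓  (M2,C2) ✓  (M2,C3) ✓  (M2,C5) ✓  (M2,C6) ✓  (M2,C8) ✓  (M3,C2) ✓  (M5,C1) ✓  (M5,C2) ✓  (M5,C4) ✓  (M5,C6) ✓  (M6,C1) ✓  (M6,C3) ✓  (M6,C5) ✓  (M6,C8) ✓
Counterexamples (restrictor pairs failing the scope): 0.

0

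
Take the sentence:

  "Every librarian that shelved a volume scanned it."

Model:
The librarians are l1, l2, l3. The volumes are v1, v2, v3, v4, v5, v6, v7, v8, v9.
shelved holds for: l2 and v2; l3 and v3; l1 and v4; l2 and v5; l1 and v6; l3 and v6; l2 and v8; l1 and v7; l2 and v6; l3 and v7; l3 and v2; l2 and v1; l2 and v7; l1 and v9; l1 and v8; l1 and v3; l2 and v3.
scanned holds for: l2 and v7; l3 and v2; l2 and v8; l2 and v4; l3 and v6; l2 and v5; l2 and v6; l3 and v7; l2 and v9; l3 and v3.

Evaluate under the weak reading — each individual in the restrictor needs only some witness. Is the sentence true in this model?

"it" takes "a volume" as antecedent — a donkey pronoun bound across the clause boundary.
Weak reading: every librarian l with some shelved-volume has at least one shelved-volume v such that scanned(l,v).
Per librarian: l1:✗  l2:✓  l3:✓
l1 has no witness among its shelved-volumes.

False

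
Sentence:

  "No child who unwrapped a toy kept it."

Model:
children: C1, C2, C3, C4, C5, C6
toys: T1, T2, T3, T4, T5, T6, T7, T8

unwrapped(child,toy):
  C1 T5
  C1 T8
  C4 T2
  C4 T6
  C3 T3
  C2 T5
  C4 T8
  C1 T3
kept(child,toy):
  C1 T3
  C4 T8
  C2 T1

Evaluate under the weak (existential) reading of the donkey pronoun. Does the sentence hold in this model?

"it" takes "a toy" as antecedent — a donkey pronoun bound across the clause boundary.
Truth condition: for no (c,t) with unwrapped(c,t) does kept(c,t) hold.
Restrictor pairs — does the scope hold? (C1,T3):holds  (C1,T5):fails  (C1,T8):fails  (C2,T5):fails  (C3,T3):fails  (C4,T2):fails  (C4,T6):fails  (C4,T8):holds
Scope holds for 2 pair(s), so the sentence is false.

False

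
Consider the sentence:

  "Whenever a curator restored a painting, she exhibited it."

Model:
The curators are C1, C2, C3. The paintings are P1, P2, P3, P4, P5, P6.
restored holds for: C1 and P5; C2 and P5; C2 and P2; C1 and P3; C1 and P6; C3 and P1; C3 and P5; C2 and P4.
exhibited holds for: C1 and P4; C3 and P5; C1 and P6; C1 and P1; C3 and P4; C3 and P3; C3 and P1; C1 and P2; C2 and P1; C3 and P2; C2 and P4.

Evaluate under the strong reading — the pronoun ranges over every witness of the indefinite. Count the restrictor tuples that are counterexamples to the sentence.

"it" takes "a painting" as antecedent — a donkey pronoun bound across the clause boundary.
Strong reading: for every (c,p) with restored(c,p), exhibited(c,p).
Restrictor pairs: (C1,P3) ✗  (C1,P5) ✗  (C1,P6) ✓  (C2,P2) ✗  (C2,P4) ✓  (C2,P5) ✗  (C3,P1) ✓  (C3,P5) ✓
Counterexamples (restrictor pairs failing the scope): 4.

4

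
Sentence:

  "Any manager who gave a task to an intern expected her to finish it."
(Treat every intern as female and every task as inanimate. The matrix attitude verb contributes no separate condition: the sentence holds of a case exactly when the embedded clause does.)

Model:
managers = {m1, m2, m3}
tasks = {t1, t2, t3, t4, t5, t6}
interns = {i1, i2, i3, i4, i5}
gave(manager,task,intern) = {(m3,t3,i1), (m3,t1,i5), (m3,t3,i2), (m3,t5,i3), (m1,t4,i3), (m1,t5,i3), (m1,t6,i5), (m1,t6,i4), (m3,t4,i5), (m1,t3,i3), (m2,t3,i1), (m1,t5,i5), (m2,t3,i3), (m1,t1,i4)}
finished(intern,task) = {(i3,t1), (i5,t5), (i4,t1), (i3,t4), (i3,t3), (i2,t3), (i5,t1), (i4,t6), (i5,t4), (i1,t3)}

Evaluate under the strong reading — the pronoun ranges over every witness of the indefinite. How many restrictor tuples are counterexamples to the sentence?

"her" takes "an intern" as antecedent and "it" takes "a task"; both are donkey pronouns co-varying with the restrictor.
Strong reading: for every (m,t,i) with gave(m,t,i), finished(i,t).
Restrictor triples: (m1,t1,i4)→finished(i4,t1) ✓  (m1,t3,i3)→finished(i3,t3) ✓  (m1,t4,i3)→finished(i3,t4) ✓  (m1,t5,i3)→finished(i3,t5) ✗  (m1,t5,i5)→finished(i5,t5) ✓  (m1,t6,i4)→finished(i4,t6) ✓  (m1,t6,i5)→finished(i5,t6) ✗  (m2,t3,i1)→finished(i1,t3) ✓  (m2,t3,i3)→finished(i3,t3) ✓  (m3,t1,i5)→finished(i5,t1) ✓  (m3,t3,i1)→finished(i1,t3) ✓  (m3,t3,i2)→finished(i2,t3) ✓  (m3,t4,i5)→finished(i5,t4) ✓  (m3,t5,i3)→finished(i3,t5) ✗
Counterexamples (restrictor triples failing the scope): 3.

3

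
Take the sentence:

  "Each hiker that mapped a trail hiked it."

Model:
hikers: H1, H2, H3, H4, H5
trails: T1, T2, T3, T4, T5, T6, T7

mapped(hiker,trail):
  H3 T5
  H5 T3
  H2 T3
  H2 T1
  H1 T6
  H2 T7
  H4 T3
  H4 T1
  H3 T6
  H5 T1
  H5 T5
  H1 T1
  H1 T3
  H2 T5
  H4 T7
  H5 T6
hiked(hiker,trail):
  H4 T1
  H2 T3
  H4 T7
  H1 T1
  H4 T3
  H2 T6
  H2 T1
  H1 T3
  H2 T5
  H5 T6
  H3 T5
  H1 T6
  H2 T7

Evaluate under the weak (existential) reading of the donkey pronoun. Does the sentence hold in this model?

True

"it" takes "a trail" as antecedent — a donkey pronoun bound across the clause boundary.
Weak reading: every hiker h with some mapped-trail has at least one mapped-trail t such that hiked(h,t).
Per hiker: H1:✓  H2:✓  H3:✓  H4:✓  H5:✓
Every hiker in the restrictor has a witness.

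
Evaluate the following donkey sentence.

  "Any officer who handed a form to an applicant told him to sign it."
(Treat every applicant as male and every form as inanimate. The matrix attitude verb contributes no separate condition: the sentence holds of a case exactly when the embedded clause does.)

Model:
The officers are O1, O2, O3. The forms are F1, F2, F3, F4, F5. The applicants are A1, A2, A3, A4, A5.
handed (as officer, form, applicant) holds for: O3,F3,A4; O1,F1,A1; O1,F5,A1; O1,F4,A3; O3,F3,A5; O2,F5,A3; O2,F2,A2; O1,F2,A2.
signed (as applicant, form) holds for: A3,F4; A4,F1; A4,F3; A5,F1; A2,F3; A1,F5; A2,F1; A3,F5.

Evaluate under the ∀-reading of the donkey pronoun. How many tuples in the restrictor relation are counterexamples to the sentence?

4

"him" takes "an applicant" as antecedent and "it" takes "a form"; both are donkey pronouns co-varying with the restrictor.
Strong reading: for every (o,f,a) with handed(o,f,a), signed(a,f).
Restrictor triples: (O1,F1,A1)→signed(A1,F1) ✗  (O1,F2,A2)→signed(A2,F2) ✗  (O1,F4,A3)→signed(A3,F4) ✓  (O1,F5,A1)→signed(A1,F5) ✓  (O2,F2,A2)→signed(A2,F2) ✗  (O2,F5,A3)→signed(A3,F5) ✓  (O3,F3,A4)→signed(A4,F3) ✓  (O3,F3,A5)→signed(A5,F3) ✗
Counterexamples (restrictor triples failing the scope): 4.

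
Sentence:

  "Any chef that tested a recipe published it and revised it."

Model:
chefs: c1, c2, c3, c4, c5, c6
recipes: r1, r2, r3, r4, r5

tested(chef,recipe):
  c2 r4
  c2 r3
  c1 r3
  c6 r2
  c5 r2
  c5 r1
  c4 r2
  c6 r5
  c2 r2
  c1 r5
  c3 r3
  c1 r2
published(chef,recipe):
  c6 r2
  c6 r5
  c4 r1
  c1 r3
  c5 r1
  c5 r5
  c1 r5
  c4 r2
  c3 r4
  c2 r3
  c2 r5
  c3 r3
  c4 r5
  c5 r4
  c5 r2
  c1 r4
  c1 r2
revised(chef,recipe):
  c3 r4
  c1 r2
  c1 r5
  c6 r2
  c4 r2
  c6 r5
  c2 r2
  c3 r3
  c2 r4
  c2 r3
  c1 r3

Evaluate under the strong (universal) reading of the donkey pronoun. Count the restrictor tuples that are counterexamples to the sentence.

4

"it" takes "a recipe" as antecedent — a donkey pronoun bound across the clause boundary.
Strong reading: for every (c,r) with tested(c,r), published(c,r) ∧ revised(c,r).
Restrictor pairs: (c1,r2) ✓  (c1,r3) ✓  (c1,r5) ✓  (c2,r2) ✗  (c2,r3) ✓  (c2,r4) ✗  (c3,r3) ✓  (c4,r2) ✓  (c5,r1) ✗  (c5,r2) ✗  (c6,r2) ✓  (c6,r5) ✓
Counterexamples (restrictor pairs failing the scope): 4.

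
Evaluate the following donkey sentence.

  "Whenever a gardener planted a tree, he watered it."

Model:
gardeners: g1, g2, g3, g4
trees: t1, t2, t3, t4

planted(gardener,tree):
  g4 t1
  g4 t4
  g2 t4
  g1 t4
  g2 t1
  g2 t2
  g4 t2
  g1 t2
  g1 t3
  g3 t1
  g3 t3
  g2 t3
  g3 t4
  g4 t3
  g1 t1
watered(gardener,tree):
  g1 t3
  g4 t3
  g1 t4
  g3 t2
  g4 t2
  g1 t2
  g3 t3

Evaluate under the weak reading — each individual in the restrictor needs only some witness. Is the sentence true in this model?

False

"it" takes "a tree" as antecedent — a donkey pronoun bound across the clause boundary.
Weak reading: every gardener g with some planted-tree has at least one planted-tree t such that watered(g,t).
Per gardener: g1:✓  g2:✗  g3:✓  g4:✓
g2 has no witness among its planted-trees.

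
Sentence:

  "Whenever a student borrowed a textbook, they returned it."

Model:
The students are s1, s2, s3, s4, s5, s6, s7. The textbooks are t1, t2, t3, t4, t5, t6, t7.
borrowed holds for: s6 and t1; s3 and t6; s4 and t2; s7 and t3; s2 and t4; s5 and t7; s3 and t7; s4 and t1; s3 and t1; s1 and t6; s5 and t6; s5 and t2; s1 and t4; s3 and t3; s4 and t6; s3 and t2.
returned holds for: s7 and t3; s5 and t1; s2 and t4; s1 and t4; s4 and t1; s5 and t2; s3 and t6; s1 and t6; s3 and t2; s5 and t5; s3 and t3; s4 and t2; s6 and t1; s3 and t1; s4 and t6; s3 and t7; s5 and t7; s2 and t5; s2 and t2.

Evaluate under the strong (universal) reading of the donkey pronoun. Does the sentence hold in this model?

"it" takes "a textbook" as antecedent — a donkey pronoun bound across the clause boundary.
Strong reading: for every (s,t) with borrowed(s,t), returned(s,t).
Restrictor pairs: (s1,t4) ✓  (s1,t6) ✓  (s2,t4) ✓  (s3,t1) ✓  (s3,t2) ✓  (s3,t3) ✓  (s3,t6) ✓  (s3,t7) ✓  (s4,t1) ✓  (s4,t2) ✓  (s4,t6) ✓  (s5,t2) ✓  (s5,t6) ✗  (s5,t7) ✓  (s6,t1) ✓  (s7,t3) ✓
Counterexample: (s5,t6) is in borrowed but fails the scope.

False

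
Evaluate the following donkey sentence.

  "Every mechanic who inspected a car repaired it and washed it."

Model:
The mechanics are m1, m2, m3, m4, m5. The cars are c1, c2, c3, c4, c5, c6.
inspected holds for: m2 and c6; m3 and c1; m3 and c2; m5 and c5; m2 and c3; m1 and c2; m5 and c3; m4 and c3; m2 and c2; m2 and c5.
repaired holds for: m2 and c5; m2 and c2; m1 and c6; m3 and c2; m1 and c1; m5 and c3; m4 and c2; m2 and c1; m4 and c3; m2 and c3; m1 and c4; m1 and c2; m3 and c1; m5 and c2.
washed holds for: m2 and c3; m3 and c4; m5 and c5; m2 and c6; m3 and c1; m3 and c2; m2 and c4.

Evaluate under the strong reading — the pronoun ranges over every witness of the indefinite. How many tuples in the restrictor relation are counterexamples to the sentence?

"it" takes "a car" as antecedent — a donkey pronoun bound across the clause boundary.
Strong reading: for every (m,c) with inspected(m,c), repaired(m,c) ∧ washed(m,c).
Restrictor pairs: (m1,c2) ✗  (m2,c2) ✗  (m2,c3) ✓  (m2,c5) ✗  (m2,c6) ✗  (m3,c1) ✓  (m3,c2) ✓  (m4,c3) ✗  (m5,c3) ✗  (m5,c5) ✗
Counterexamples (restrictor pairs failing the scope): 7.

7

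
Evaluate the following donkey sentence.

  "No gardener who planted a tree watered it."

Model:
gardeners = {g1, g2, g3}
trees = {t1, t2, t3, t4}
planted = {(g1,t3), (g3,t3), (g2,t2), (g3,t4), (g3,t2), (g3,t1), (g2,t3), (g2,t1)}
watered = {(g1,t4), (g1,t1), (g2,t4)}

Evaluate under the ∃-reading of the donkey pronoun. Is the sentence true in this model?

"it" takes "a tree" as antecedent — a donkey pronoun bound across the clause boundary.
Truth condition: for no (g,t) with planted(g,t) does watered(g,t) hold.
Restrictor pairs — does the scope hold? (g1,t3):fails  (g2,t1):fails  (g2,t2):fails  (g2,t3):fails  (g3,t1):fails  (g3,t2):fails  (g3,t3):fails  (g3,t4):fails
Scope holds for no restrictor pair, so the sentence is true.

True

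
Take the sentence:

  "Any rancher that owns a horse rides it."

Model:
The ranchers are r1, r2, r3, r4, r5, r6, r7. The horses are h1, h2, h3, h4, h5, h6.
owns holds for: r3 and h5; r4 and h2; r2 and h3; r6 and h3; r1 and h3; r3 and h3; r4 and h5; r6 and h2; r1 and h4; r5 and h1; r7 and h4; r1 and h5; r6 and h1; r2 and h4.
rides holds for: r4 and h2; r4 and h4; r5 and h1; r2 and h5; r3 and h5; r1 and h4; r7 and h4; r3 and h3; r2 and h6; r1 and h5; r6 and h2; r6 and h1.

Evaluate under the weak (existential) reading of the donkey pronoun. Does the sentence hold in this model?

False

"it" takes "a horse" as antecedent — a donkey pronoun bound across the clause boundary.
Weak reading: every rancher r with some owns-horse has at least one owns-horse h such that rides(r,h).
Per rancher: r1:✓  r2:✗  r3:✓  r4:✓  r5:✓  r6:✓  r7:✓
r2 has no witness among its owns-horses.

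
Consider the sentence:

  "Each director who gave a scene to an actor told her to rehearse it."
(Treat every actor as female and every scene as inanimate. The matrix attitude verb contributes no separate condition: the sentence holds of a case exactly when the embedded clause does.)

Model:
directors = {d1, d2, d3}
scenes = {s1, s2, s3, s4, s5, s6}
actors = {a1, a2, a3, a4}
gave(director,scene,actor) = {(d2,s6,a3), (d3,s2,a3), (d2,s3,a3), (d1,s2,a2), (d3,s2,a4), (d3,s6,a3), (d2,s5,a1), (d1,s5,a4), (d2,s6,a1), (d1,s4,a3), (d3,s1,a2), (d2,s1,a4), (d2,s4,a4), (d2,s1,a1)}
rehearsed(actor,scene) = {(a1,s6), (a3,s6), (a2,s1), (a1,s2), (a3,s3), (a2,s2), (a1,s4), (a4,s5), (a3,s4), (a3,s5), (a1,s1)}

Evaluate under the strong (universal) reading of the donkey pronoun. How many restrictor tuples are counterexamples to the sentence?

"her" takes "an actor" as antecedent and "it" takes "a scene"; both are donkey pronouns co-varying with the restrictor.
Strong reading: for every (d,s,a) with gave(d,s,a), rehearsed(a,s).
Restrictor triples: (d1,s2,a2)→rehearsed(a2,s2) ✓  (d1,s4,a3)→rehearsed(a3,s4) ✓  (d1,s5,a4)→rehearsed(a4,s5) ✓  (d2,s1,a1)→rehearsed(a1,s1) ✓  (d2,s1,a4)→rehearsed(a4,s1) ✗  (d2,s3,a3)→rehearsed(a3,s3) ✓  (d2,s4,a4)→rehearsed(a4,s4) ✗  (d2,s5,a1)→rehearsed(a1,s5) ✗  (d2,s6,a1)→rehearsed(a1,s6) ✓  (d2,s6,a3)→rehearsed(a3,s6) ✓  (d3,s1,a2)→rehearsed(a2,s1) ✓  (d3,s2,a3)→rehearsed(a3,s2) ✗  (d3,s2,a4)→rehearsed(a4,s2) ✗  (d3,s6,a3)→rehearsed(a3,s6) ✓
Counterexamples (restrictor triples failing the scope): 5.

5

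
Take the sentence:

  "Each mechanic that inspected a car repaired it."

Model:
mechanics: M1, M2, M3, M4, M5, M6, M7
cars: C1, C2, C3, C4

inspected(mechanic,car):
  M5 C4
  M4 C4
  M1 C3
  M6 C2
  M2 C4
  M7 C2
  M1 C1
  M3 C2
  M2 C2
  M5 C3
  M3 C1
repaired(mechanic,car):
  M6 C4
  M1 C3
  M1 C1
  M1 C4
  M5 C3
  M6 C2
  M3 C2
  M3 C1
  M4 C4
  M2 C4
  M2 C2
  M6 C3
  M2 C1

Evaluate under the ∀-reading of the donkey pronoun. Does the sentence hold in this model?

False

"it" takes "a car" as antecedent — a donkey pronoun bound across the clause boundary.
Strong reading: for every (m,c) with inspected(m,c), repaired(m,c).
Restrictor pairs: (M1,C1) ✓  (M1,C3) ✓  (M2,C2) ✓  (M2,C4) ✓  (M3,C1) ✓  (M3,C2) ✓  (M4,C4) ✓  (M5,C3) ✓  (M5,C4) ✗  (M6,C2) ✓  (M7,C2) ✗
Counterexample: (M5,C4) is in inspected but fails the scope.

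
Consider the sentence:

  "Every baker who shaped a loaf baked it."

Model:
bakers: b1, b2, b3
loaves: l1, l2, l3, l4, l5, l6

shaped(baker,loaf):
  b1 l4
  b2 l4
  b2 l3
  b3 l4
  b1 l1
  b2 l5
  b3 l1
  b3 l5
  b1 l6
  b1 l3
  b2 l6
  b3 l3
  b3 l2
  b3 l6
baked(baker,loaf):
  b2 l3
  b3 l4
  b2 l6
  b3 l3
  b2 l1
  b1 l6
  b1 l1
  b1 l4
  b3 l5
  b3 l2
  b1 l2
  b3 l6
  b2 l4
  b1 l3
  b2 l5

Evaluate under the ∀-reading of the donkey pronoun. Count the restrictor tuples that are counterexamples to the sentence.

"it" takes "a loaf" as antecedent — a donkey pronoun bound across the clause boundary.
Strong reading: for every (b,l) with shaped(b,l), baked(b,l).
Restrictor pairs: (b1,l1) ✓  (b1,l3) ✓  (b1,l4) ✓  (b1,l6) ✓  (b2,l3) ✓  (b2,l4) ✓  (b2,l5) ✓  (b2,l6) ✓  (b3,l1) ✗  (b3,l2) ✓  (b3,l3) ✓  (b3,l4) ✓  (b3,l5) ✓  (b3,l6) ✓
Counterexamples (restrictor pairs failing the scope): 1.

1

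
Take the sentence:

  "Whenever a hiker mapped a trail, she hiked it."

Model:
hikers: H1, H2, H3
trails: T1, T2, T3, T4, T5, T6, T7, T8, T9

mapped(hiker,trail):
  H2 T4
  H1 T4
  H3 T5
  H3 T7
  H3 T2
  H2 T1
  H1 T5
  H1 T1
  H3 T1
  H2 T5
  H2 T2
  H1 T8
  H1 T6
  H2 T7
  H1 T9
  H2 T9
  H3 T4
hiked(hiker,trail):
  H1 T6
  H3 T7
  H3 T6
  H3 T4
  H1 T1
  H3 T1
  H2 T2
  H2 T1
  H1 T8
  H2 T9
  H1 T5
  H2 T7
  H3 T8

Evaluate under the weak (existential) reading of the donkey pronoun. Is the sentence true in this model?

True

"it" takes "a trail" as antecedent — a donkey pronoun bound across the clause boundary.
Weak reading: every hiker h with some mapped-trail has at least one mapped-trail t such that hiked(h,t).
Per hiker: H1:✓  H2:✓  H3:✓
Every hiker in the restrictor has a witness.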